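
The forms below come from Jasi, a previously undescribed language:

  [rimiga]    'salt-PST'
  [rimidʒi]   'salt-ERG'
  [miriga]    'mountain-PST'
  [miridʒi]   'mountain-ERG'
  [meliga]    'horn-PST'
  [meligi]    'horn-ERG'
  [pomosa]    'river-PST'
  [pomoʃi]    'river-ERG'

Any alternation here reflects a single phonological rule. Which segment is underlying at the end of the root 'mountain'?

/dʒ/

The root 'mountain' surfaces as [miriga] and [miridʒi], with a stem-final [g] ~ [dʒ] alternation.
But 'horn' keeps [g] in both environments ([meliga], [meligi]), so there is no rule changing /g/ to [dʒ] before the ERG suffix.
So /dʒ/ is underlying, and a rule of depalatalization — palato-alveolar /dʒ/ and /ʃ/ become [g] and [s] when no front vowel follows — gives [g].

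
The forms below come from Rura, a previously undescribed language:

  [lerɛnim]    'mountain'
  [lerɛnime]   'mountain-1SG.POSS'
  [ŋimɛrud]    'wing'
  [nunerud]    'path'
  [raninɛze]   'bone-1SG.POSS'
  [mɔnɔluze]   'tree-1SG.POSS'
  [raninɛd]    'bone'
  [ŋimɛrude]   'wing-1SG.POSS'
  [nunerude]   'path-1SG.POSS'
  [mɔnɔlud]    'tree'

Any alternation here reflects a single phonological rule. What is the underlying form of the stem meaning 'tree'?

The stem for 'tree' ends in [d] in [mɔnɔlud] but [z] in [mɔnɔluze].
The stem 'path' ([nunerud], [nunerude]) shows [d] unchanged in both environments, so [d] cannot be basic with [z] derived before the 1SG.POSS suffix.
Therefore /z/ is basic and [d] is derived by word-final hardening (voiced fricatives become stops word-finally).
So 'tree' = /mɔnɔluz/.

/mɔnɔluz/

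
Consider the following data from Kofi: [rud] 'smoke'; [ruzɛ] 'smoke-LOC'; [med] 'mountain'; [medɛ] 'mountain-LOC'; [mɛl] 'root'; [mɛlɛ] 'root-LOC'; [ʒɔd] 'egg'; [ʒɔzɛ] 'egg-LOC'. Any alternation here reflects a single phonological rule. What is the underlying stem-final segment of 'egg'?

/z/

'egg' shows [d] ~ [z] at the end of the stem ([ʒɔd] vs [ʒɔzɛ]).
The stem 'mountain' ([med], [medɛ]) shows [d] unchanged in both environments, so [d] cannot be basic with [z] derived before the LOC suffix.
So /z/ is underlying, and a rule of word-final hardening — voiced fricatives become stops word-finally — gives [d].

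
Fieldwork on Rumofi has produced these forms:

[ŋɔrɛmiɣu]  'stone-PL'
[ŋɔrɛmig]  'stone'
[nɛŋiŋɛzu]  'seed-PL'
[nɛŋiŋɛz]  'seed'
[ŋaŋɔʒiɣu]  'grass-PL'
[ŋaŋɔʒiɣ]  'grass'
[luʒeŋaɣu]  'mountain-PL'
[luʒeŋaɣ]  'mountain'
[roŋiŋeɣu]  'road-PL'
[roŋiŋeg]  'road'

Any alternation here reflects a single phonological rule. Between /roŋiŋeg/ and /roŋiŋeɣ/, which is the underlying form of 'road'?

/roŋiŋeg/

'road' shows [ɣ] ~ [g] at the end of the stem ([roŋiŋeɣu] vs [roŋiŋeg]).
The stem 'grass' ([ŋaŋɔʒiɣu], [ŋaŋɔʒiɣ]) shows [ɣ] unchanged in both environments, so [ɣ] cannot be basic with [g] derived in isolation.
The alternation reflects intervocalic spirantization: voiced stops become fricatives between vowels. /g/ is underlying.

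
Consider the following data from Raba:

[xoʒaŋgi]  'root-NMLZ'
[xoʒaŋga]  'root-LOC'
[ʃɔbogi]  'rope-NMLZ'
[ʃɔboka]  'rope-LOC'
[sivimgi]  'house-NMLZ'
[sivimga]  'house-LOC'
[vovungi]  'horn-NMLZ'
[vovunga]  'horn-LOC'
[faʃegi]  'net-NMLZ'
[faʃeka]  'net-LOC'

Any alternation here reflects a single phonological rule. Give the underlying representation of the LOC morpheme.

The LOC morpheme has two allomorphs, [-ga] and [-ka].
By contrast the NMLZ suffix keeps its initial [g] throughout — that segment must be underlying.
So the underlying form is /-ka/, and voiceless stops become voiced after a nasal.

/-ka/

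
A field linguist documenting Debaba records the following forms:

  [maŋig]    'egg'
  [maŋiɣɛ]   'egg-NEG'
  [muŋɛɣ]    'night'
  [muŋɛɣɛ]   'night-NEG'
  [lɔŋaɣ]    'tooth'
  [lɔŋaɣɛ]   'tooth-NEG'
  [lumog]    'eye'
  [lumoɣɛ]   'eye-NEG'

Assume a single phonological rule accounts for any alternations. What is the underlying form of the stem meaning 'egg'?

The root 'egg' surfaces as [maŋig] and [maŋiɣɛ], with a stem-final [g] ~ [ɣ] alternation.
If /ɣ/ were underlying and a rule turned it into [g] in isolation, 'tooth' would also alternate; but it has [ɣ] in both [lɔŋaɣ] and [lɔŋaɣɛ].
So /g/ is underlying, and a rule of intervocalic spirantization — voiced stops become fricatives between vowels — gives [ɣ].
So 'egg' = /maŋig/.

/maŋig/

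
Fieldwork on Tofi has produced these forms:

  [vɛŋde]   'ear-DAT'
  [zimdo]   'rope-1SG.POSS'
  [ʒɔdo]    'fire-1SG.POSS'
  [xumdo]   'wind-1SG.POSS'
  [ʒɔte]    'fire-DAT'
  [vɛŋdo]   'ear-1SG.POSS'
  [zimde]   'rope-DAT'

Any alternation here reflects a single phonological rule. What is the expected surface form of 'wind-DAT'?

[xumde]

The DAT morpheme has two allomorphs, [-de] and [-te].
The 1SG.POSS suffix, which begins with [d], is invariant after every stem; so [d] is not altered by any rule here.
The DAT suffix is therefore /-te/ underlyingly, with post-nasal voicing: voiceless stops become voiced after a nasal.
After 'wind', which ends in a nasal, the suffix surfaces as [-de], giving [xumde].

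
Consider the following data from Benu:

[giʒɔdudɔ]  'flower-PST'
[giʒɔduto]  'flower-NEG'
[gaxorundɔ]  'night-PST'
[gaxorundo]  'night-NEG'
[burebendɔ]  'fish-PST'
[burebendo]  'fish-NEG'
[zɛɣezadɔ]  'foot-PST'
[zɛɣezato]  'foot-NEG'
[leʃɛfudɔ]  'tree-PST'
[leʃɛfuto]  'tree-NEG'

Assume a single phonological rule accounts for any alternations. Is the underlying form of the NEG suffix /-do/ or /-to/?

The NEG suffix surfaces as [-do] and [-to], depending on the final segment of the stem.
The PST suffix, which begins with [d], is invariant after every stem; so [d] is not altered by any rule here.
So the underlying form is /-to/, and voiceless stops become voiced after a nasal.

/-to/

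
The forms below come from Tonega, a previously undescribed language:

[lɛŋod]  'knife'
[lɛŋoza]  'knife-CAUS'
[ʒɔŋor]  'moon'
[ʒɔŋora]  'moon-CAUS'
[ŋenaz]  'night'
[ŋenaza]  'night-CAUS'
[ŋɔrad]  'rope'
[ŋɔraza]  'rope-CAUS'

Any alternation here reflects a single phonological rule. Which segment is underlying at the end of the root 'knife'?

The stem for 'knife' ends in [d] in [lɛŋod] but [z] in [lɛŋoza].
If /z/ were underlying and a rule turned it into [d] in isolation, 'night' would also alternate; but it has [z] in both [ŋenaz] and [ŋenaza].
The underlying segment must be /d/; voiced stops become fricatives between vowels, yielding [z] there.

/d/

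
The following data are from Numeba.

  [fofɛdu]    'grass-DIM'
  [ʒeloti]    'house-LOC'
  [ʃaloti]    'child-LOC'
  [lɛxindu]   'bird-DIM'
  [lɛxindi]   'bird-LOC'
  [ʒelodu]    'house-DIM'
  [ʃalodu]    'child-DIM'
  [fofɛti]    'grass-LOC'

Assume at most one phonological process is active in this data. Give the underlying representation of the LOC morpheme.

/-ti/

The LOC morpheme has two allomorphs, [-di] and [-ti].
The DIM suffix, which begins with [d], is invariant after every stem; so [d] is not altered by any rule here.
The LOC suffix is therefore /-ti/ underlyingly, with post-nasal voicing: voiceless stops become voiced after a nasal.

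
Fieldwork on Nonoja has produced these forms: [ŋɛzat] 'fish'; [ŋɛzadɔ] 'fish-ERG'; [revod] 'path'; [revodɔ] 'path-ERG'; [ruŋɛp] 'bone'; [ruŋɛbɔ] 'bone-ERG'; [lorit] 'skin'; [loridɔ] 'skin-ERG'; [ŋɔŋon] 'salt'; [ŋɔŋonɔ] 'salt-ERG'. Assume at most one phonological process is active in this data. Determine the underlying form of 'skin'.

In [lorit] and [loridɔ] the final segment of 'skin' alternates: [t] ~ [d].
If /d/ were underlying and a rule turned it into [t] in isolation, 'path' would also alternate; but it has [d] in both [revod] and [revodɔ].
The alternation reflects intervocalic voicing: voiceless stops become voiced between vowels. /t/ is underlying.
Hence 'skin' is /lorit/ underlyingly.

/lorit/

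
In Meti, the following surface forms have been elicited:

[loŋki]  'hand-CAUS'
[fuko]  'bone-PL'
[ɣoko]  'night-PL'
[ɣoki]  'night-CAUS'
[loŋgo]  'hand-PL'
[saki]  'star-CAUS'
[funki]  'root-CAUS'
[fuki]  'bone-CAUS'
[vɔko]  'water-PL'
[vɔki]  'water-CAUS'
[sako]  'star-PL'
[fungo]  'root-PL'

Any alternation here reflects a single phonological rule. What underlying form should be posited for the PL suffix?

The PL morpheme has two allomorphs, [-go] and [-ko].
The CAUS suffix, which begins with [k], is invariant after every stem; so [k] is not altered by any rule here.
So the underlying form is /-go/, and voiced stops become voiceless after a vowel.

/-go/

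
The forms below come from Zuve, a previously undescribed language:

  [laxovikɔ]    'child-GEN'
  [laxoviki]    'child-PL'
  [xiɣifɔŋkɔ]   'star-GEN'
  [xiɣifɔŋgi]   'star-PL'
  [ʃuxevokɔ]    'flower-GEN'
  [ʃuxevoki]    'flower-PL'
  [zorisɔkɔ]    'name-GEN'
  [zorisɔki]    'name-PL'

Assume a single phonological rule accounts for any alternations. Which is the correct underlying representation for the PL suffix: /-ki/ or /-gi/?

The PL morpheme has two allomorphs, [-gi] and [-ki].
By contrast the GEN suffix keeps its initial [k] throughout — that segment must be underlying.
So the underlying form is /-gi/, and voiced stops become voiceless after a vowel.

/-gi/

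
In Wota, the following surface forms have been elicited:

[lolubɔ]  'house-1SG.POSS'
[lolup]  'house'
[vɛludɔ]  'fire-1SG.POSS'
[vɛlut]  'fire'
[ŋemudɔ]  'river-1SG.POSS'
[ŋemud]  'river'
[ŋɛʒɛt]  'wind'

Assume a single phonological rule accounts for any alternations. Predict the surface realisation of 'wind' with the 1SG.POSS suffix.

'fire' shows [d] ~ [t] at the end of the stem ([vɛludɔ] vs [vɛlut]).
If /d/ were underlying and a rule turned it into [t] in isolation, 'river' would also alternate; but it has [d] in both [ŋemudɔ] and [ŋemud].
Therefore /t/ is basic and [d] is derived by intervocalic voicing (voiceless stops become voiced between vowels).
From [ŋɛʒɛt] the stem 'wind' is /ŋɛʒɛt/; between vowels this yields [ŋɛʒɛdɔ].

[ŋɛʒɛdɔ]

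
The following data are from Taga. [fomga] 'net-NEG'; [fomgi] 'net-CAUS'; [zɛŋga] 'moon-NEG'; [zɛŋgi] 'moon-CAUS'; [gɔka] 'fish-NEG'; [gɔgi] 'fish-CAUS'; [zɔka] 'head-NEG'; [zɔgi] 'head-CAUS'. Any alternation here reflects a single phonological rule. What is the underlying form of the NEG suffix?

/-ka/

The NEG suffix surfaces as [-ga] and [-ka], depending on the final segment of the stem.
The CAUS suffix, which begins with [g], is invariant after every stem; so [g] is not altered by any rule here.
The NEG suffix is therefore /-ka/ underlyingly, with post-nasal voicing: voiceless stops become voiced after a nasal.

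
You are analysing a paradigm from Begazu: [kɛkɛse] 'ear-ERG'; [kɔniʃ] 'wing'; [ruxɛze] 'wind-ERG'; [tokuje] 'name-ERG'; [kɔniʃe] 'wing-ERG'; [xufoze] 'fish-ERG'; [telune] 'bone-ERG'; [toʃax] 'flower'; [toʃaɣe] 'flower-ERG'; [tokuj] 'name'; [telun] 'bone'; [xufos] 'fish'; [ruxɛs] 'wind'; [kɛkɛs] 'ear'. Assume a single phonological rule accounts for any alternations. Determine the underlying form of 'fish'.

The root 'fish' surfaces as [xufoze] and [xufos], with a stem-final [z] ~ [s] alternation.
If /s/ were underlying and a rule turned it into [z] before the ERG suffix, 'ear' would also alternate; but it has [s] in both [kɛkɛse] and [kɛkɛs].
The alternation reflects word-final obstruent devoicing: voiced obstruents become voiceless word-finally. /z/ is underlying.

/xufoz/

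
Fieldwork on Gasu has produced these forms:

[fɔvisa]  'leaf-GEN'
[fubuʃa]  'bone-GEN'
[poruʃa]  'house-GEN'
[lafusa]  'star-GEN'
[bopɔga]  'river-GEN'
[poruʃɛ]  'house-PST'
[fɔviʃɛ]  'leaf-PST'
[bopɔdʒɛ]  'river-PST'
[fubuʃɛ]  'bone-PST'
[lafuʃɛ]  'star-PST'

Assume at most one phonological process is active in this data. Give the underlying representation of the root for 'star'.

/lafus/

The stem for 'star' ends in [ʃ] in [lafuʃɛ] but [s] in [lafusa].
But 'bone' keeps [ʃ] in both environments ([fubuʃɛ], [fubuʃa]), so there is no rule changing /ʃ/ to [s] before the GEN suffix.
Therefore /s/ is basic and [ʃ] is derived by palatalization before a front vowel (/g/ and /s/ become palato-alveolar [dʒ] and [ʃ] before a front vowel).
Hence 'star' is /lafus/ underlyingly.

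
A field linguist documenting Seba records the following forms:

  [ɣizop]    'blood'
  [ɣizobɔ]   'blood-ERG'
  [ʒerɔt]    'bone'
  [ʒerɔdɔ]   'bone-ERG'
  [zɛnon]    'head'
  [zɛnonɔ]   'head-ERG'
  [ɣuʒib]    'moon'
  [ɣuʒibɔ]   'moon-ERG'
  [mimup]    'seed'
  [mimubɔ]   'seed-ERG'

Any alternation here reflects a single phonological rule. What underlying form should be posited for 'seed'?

/mimup/

The stem for 'seed' ends in [p] in [mimup] but [b] in [mimubɔ].
If /b/ were underlying and a rule turned it into [p] in isolation, 'moon' would also alternate; but it has [b] in both [ɣuʒib] and [ɣuʒibɔ].
So /p/ is underlying, and a rule of intervocalic voicing — voiceless stops become voiced between vowels — gives [b].
So 'seed' = /mimup/.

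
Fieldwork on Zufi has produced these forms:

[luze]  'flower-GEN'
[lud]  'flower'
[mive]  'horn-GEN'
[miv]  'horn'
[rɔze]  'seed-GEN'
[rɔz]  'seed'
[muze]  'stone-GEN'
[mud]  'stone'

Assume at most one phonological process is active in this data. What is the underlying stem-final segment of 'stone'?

/d/

The root 'stone' surfaces as [muze] and [mud], with a stem-final [z] ~ [d] alternation.
Compare 'seed', with invariant [z] in [rɔze] and [rɔz]: an analysis with underlying /z/ and a rule producing [d] in isolation would wrongly predict alternation here too.
The underlying segment must be /d/; voiced stops become fricatives between vowels, yielding [z] there.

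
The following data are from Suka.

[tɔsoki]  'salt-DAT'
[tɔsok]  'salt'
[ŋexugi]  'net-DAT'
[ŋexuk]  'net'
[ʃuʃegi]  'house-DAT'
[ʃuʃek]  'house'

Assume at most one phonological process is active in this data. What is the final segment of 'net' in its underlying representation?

/g/

The stem for 'net' ends in [g] in [ŋexugi] but [k] in [ŋexuk].
But 'salt' keeps [k] in both environments ([tɔsoki], [tɔsok]), so there is no rule changing /k/ to [g] before the DAT suffix.
The alternation reflects word-final obstruent devoicing: voiced obstruents become voiceless word-finally. /g/ is underlying.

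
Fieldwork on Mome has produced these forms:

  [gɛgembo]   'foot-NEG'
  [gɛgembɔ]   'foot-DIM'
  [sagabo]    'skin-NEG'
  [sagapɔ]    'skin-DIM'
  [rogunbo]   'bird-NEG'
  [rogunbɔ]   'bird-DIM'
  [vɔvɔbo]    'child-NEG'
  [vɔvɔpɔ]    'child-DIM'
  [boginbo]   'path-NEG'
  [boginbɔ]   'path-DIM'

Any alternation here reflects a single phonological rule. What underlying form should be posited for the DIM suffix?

The DIM suffix surfaces as [-bɔ] and [-pɔ], depending on the final segment of the stem.
By contrast the NEG suffix keeps its initial [b] throughout — that segment must be underlying.
So the underlying form is /-pɔ/, and voiceless stops become voiced after a nasal.

/-pɔ/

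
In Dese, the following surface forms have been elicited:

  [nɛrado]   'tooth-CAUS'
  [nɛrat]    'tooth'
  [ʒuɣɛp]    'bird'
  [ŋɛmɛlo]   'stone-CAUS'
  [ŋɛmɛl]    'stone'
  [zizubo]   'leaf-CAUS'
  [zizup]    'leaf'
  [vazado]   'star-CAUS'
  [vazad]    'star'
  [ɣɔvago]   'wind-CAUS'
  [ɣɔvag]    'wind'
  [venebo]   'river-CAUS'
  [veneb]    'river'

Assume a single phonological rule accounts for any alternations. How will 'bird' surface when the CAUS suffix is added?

[ʒuɣɛbo]

The root 'leaf' surfaces as [zizubo] and [zizup], with a stem-final [b] ~ [p] alternation.
But 'river' keeps [b] in both environments ([venebo], [veneb]), so there is no rule changing /b/ to [p] in isolation.
The alternation reflects intervocalic voicing: voiceless stops become voiced between vowels. /p/ is underlying.
From [ʒuɣɛp] the stem 'bird' is /ʒuɣɛp/; between vowels this yields [ʒuɣɛbo].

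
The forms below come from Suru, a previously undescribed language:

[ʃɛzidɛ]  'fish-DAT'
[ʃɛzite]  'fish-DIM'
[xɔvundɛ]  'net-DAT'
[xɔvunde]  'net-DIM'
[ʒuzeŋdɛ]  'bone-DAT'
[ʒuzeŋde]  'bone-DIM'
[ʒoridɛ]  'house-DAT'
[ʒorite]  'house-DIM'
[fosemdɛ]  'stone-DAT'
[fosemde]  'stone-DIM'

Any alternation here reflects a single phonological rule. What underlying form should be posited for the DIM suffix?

/-te/

The DIM suffix surfaces as [-de] and [-te], depending on the final segment of the stem.
By contrast the DAT suffix keeps its initial [d] throughout — that segment must be underlying.
The DIM suffix is therefore /-te/ underlyingly, with post-nasal voicing: voiceless stops become voiced after a nasal.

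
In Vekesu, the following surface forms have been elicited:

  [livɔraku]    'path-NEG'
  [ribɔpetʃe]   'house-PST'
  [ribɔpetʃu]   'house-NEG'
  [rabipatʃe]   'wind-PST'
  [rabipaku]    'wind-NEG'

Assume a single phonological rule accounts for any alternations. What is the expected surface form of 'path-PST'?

In [rabipatʃe] and [rabipaku] the final segment of 'wind' alternates: [tʃ] ~ [k].
The stem 'house' ([ribɔpetʃe], [ribɔpetʃu]) shows [tʃ] unchanged in both environments, so [tʃ] cannot be basic with [k] derived before the NEG suffix.
The alternation reflects palatalization before a front vowel: /k/ becomes palato-alveolar [tʃ] before a front vowel. /k/ is underlying.
From [livɔraku] the stem 'path' is /livɔrak/; before a front vowel this yields [livɔratʃe].

[livɔratʃe]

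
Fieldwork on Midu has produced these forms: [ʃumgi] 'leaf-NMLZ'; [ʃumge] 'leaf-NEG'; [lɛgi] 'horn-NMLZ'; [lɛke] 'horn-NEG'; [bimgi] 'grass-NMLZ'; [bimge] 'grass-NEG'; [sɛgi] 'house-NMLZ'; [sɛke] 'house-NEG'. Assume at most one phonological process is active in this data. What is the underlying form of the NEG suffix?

/-ke/

The NEG suffix surfaces as [-ge] and [-ke], depending on the final segment of the stem.
The NMLZ suffix, which begins with [g], is invariant after every stem; so [g] is not altered by any rule here.
The NEG suffix is therefore /-ke/ underlyingly, with post-nasal voicing: voiceless stops become voiced after a nasal.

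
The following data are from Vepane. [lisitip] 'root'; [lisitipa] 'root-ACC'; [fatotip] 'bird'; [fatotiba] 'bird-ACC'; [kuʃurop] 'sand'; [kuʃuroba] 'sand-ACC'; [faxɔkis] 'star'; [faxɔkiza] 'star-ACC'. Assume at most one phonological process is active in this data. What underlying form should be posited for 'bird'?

/fatotib/

'bird' shows [p] ~ [b] at the end of the stem ([fatotip] vs [fatotiba]).
If /p/ were underlying and a rule turned it into [b] before the ACC suffix, 'root' would also alternate; but it has [p] in both [lisitip] and [lisitipa].
The underlying segment must be /b/; voiced obstruents become voiceless word-finally, yielding [p] there.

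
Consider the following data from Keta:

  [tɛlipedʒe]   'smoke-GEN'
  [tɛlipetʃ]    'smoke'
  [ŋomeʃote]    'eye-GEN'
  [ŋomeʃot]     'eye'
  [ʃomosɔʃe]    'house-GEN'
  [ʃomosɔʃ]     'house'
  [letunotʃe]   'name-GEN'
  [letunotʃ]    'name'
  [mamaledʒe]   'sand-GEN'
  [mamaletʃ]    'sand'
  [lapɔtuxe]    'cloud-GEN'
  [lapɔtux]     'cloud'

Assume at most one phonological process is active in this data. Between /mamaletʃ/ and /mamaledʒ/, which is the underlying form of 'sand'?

The stem for 'sand' ends in [dʒ] in [mamaledʒe] but [tʃ] in [mamaletʃ].
But 'name' keeps [tʃ] in both environments ([letunotʃe], [letunotʃ]), so there is no rule changing /tʃ/ to [dʒ] before the GEN suffix.
Therefore /dʒ/ is basic and [tʃ] is derived by word-final obstruent devoicing (voiced obstruents become voiceless word-finally).

/mamaledʒ/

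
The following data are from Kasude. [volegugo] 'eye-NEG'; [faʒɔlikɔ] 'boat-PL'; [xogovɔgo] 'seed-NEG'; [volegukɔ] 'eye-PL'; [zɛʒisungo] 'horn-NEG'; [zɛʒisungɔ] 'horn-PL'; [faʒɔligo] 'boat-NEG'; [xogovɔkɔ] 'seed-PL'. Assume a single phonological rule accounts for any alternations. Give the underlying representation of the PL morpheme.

The PL suffix surfaces as [-gɔ] and [-kɔ], depending on the final segment of the stem.
The NEG suffix, which begins with [g], is invariant after every stem; so [g] is not altered by any rule here.
The PL suffix is therefore /-kɔ/ underlyingly, with post-nasal voicing: voiceless stops become voiced after a nasal.

/-kɔ/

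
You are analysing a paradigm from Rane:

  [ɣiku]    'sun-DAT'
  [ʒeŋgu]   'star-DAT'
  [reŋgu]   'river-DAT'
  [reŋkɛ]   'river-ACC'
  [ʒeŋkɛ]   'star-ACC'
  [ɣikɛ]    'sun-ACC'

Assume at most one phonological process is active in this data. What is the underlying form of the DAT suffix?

The DAT morpheme has two allomorphs, [-gu] and [-ku].
The ACC suffix, which begins with [k], is invariant after every stem; so [k] is not altered by any rule here.
So the underlying form is /-gu/, and voiced stops become voiceless after a vowel.

/-gu/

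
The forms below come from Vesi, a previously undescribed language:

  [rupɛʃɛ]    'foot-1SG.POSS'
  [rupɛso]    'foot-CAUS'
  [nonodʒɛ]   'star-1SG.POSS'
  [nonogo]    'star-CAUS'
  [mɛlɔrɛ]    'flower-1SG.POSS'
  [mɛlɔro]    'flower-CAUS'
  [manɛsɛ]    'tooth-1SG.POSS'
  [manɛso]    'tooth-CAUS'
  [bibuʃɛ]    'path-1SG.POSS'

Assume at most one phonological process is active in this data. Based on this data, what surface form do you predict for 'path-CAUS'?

[bibuso]

The stem for 'foot' ends in [ʃ] in [rupɛʃɛ] but [s] in [rupɛso].
If /s/ were underlying and a rule turned it into [ʃ] before the 1SG.POSS suffix, 'tooth' would also alternate; but it has [s] in both [manɛsɛ] and [manɛso].
Therefore /ʃ/ is basic and [s] is derived by depalatalization (palato-alveolar /dʒ/ and /ʃ/ become [g] and [s] when no front vowel follows).
The one attested form of 'path', [bibuʃɛ], shows underlying /bibuʃ/. Applying the same rule when no front vowel follows gives [bibuso].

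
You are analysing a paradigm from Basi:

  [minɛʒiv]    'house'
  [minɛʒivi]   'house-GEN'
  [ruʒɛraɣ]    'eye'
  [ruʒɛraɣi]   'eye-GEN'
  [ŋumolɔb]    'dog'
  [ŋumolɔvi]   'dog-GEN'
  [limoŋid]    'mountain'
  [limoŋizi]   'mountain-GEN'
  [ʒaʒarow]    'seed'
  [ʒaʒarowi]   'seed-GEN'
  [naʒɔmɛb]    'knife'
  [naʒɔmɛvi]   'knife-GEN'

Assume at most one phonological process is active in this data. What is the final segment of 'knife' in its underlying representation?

/b/

The root 'knife' surfaces as [naʒɔmɛb] and [naʒɔmɛvi], with a stem-final [b] ~ [v] alternation.
If /v/ were underlying and a rule turned it into [b] in isolation, 'house' would also alternate; but it has [v] in both [minɛʒiv] and [minɛʒivi].
So /b/ is underlying, and a rule of intervocalic spirantization — voiced stops become fricatives between vowels — gives [v].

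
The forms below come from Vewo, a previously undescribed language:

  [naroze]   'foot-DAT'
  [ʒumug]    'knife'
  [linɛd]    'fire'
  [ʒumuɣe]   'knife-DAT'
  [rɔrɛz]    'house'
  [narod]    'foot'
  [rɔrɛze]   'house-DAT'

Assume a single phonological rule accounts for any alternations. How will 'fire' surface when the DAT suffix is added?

The stem for 'foot' ends in [z] in [naroze] but [d] in [narod].
Compare 'house', with invariant [z] in [rɔrɛze] and [rɔrɛz]: an analysis with underlying /z/ and a rule producing [d] in isolation would wrongly predict alternation here too.
So /d/ is underlying, and a rule of intervocalic spirantization — voiced stops become fricatives between vowels — gives [z].
From [linɛd] the stem 'fire' is /linɛd/; between vowels this yields [linɛze].

[linɛze]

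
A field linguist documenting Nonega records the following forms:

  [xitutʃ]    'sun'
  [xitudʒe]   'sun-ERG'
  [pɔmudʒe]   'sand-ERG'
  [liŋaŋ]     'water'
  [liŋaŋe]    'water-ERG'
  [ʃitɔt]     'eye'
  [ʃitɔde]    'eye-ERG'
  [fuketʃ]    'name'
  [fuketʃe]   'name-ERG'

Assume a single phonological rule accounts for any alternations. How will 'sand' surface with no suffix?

In [xitutʃ] and [xitudʒe] the final segment of 'sun' alternates: [tʃ] ~ [dʒ].
If /tʃ/ were underlying and a rule turned it into [dʒ] before the ERG suffix, 'name' would also alternate; but it has [tʃ] in both [fuketʃ] and [fuketʃe].
The underlying segment must be /dʒ/; voiced obstruents become voiceless word-finally, yielding [tʃ] there.
From [pɔmudʒe] the stem 'sand' is /pɔmudʒ/; word-finally this yields [pɔmutʃ].

[pɔmutʃ]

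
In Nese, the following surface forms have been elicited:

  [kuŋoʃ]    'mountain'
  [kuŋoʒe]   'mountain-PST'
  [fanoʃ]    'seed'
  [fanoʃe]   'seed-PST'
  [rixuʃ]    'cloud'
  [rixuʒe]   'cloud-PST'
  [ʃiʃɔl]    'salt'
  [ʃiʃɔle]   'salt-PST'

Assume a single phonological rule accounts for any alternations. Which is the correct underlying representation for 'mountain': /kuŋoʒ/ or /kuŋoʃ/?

'mountain' shows [ʃ] ~ [ʒ] at the end of the stem ([kuŋoʃ] vs [kuŋoʒe]).
But 'seed' keeps [ʃ] in both environments ([fanoʃ], [fanoʃe]), so there is no rule changing /ʃ/ to [ʒ] before the PST suffix.
The underlying segment must be /ʒ/; voiced obstruents become voiceless word-finally, yielding [ʃ] there.

/kuŋoʒ/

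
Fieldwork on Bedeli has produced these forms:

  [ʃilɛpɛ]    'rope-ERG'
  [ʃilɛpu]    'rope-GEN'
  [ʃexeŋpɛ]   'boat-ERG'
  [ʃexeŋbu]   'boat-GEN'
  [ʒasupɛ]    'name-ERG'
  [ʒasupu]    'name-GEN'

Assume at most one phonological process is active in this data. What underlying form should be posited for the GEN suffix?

The GEN morpheme has two allomorphs, [-bu] and [-pu].
By contrast the ERG suffix keeps its initial [p] throughout — that segment must be underlying.
The GEN suffix is therefore /-bu/ underlyingly, with post-vocalic devoicing: voiced stops become voiceless after a vowel.

/-bu/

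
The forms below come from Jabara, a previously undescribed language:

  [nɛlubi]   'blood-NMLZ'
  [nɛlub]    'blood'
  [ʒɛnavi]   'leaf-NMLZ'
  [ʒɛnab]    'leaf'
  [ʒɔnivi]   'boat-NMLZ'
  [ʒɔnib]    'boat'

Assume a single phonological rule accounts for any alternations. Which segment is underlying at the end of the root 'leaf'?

/v/

In [ʒɛnavi] and [ʒɛnab] the final segment of 'leaf' alternates: [v] ~ [b].
But 'blood' keeps [b] in both environments ([nɛlubi], [nɛlub]), so there is no rule changing /b/ to [v] before the NMLZ suffix.
The alternation reflects word-final hardening: voiced fricatives become stops word-finally. /v/ is underlying.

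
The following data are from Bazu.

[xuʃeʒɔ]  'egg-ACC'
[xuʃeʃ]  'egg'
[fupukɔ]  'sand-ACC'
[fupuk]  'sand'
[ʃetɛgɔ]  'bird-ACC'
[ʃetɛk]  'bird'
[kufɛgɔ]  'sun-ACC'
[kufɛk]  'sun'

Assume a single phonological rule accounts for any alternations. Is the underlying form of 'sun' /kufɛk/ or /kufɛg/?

The root 'sun' surfaces as [kufɛgɔ] and [kufɛk], with a stem-final [g] ~ [k] alternation.
But 'sand' keeps [k] in both environments ([fupukɔ], [fupuk]), so there is no rule changing /k/ to [g] before the ACC suffix.
The underlying segment must be /g/; voiced obstruents become voiceless word-finally, yielding [k] there.

/kufɛg/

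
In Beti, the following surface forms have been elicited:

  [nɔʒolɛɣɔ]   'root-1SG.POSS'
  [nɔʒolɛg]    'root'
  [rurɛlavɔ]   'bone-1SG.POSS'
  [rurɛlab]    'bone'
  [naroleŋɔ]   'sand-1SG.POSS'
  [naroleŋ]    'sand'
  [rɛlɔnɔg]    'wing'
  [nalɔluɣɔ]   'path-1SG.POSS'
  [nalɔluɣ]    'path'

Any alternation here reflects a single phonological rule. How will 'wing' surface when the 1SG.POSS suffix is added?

[rɛlɔnɔɣɔ]

The root 'root' surfaces as [nɔʒolɛɣɔ] and [nɔʒolɛg], with a stem-final [ɣ] ~ [g] alternation.
If /ɣ/ were underlying and a rule turned it into [g] in isolation, 'path' would also alternate; but it has [ɣ] in both [nalɔluɣɔ] and [nalɔluɣ].
The underlying segment must be /g/; voiced stops become fricatives between vowels, yielding [ɣ] there.
The one attested form of 'wing', [rɛlɔnɔg], shows underlying /rɛlɔnɔg/. Applying the same rule between vowels gives [rɛlɔnɔɣɔ].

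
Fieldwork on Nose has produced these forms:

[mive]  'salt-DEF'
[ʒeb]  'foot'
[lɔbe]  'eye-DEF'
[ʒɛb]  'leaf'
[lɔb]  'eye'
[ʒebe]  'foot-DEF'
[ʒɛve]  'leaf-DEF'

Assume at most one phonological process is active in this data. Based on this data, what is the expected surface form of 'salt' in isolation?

[mib]

The root 'leaf' surfaces as [ʒɛve] and [ʒɛb], with a stem-final [v] ~ [b] alternation.
Compare 'foot', with invariant [b] in [ʒebe] and [ʒeb]: an analysis with underlying /b/ and a rule producing [v] before the DEF suffix would wrongly predict alternation here too.
So /v/ is underlying, and a rule of word-final hardening — voiced fricatives become stops word-finally — gives [b].
From [mive] the stem 'salt' is /miv/; word-finally this yields [mib].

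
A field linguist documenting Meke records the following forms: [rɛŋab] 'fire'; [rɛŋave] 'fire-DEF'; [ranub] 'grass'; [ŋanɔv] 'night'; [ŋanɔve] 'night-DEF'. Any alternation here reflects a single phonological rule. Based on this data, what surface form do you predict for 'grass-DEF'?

[ranuve]

The stem for 'fire' ends in [b] in [rɛŋab] but [v] in [rɛŋave].
Compare 'night', with invariant [v] in [ŋanɔv] and [ŋanɔve]: an analysis with underlying /v/ and a rule producing [b] in isolation would wrongly predict alternation here too.
Therefore /b/ is basic and [v] is derived by intervocalic spirantization (voiced stops become fricatives between vowels).
From [ranub] the stem 'grass' is /ranub/; between vowels this yields [ranuve].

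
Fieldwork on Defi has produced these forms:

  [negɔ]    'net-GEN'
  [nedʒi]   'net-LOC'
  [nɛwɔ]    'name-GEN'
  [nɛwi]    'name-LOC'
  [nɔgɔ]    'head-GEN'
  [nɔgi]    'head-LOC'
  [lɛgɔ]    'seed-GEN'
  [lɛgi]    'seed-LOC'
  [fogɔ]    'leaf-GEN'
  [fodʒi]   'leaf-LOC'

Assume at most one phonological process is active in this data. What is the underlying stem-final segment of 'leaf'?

In [fogɔ] and [fodʒi] the final segment of 'leaf' alternates: [g] ~ [dʒ].
If /g/ were underlying and a rule turned it into [dʒ] before the LOC suffix, 'head' would also alternate; but it has [g] in both [nɔgɔ] and [nɔgi].
The underlying segment must be /dʒ/; palato-alveolar /dʒ/ becomes [g] when no front vowel follows, yielding [g] there.

/dʒ/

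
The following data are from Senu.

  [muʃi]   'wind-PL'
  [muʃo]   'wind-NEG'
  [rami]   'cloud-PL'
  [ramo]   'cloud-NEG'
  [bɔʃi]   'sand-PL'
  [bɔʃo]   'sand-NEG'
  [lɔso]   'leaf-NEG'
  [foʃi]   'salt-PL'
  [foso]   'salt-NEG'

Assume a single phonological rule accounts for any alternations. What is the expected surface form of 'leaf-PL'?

[lɔʃi]

The stem for 'salt' ends in [ʃ] in [foʃi] but [s] in [foso].
But 'wind' keeps [ʃ] in both environments ([muʃi], [muʃo]), so there is no rule changing /ʃ/ to [s] before the NEG suffix.
So /s/ is underlying, and a rule of palatalization before a front vowel — /s/ becomes palato-alveolar [ʃ] before a front vowel — gives [ʃ].
From [lɔso] the stem 'leaf' is /lɔs/; before a front vowel this yields [lɔʃi].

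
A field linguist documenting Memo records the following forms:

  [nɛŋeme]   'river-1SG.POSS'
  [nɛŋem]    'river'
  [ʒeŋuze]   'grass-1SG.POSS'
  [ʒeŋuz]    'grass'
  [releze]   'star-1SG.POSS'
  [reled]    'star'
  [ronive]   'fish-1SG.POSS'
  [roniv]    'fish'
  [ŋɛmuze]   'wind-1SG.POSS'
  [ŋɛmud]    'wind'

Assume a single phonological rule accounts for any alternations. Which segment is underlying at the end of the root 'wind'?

/d/

The root 'wind' surfaces as [ŋɛmuze] and [ŋɛmud], with a stem-final [z] ~ [d] alternation.
The stem 'grass' ([ʒeŋuze], [ʒeŋuz]) shows [z] unchanged in both environments, so [z] cannot be basic with [d] derived in isolation.
Therefore /d/ is basic and [z] is derived by intervocalic spirantization (voiced stops become fricatives between vowels).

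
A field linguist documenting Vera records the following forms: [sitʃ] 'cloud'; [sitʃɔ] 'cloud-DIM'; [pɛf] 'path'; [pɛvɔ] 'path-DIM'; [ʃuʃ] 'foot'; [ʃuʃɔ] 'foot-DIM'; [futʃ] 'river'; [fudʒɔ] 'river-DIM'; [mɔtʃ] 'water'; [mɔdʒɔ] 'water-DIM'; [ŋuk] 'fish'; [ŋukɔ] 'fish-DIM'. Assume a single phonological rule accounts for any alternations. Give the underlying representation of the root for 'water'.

/mɔdʒ/

The root 'water' surfaces as [mɔtʃ] and [mɔdʒɔ], with a stem-final [tʃ] ~ [dʒ] alternation.
The stem 'cloud' ([sitʃ], [sitʃɔ]) shows [tʃ] unchanged in both environments, so [tʃ] cannot be basic with [dʒ] derived before the DIM suffix.
The underlying segment must be /dʒ/; voiced obstruents become voiceless word-finally, yielding [tʃ] there.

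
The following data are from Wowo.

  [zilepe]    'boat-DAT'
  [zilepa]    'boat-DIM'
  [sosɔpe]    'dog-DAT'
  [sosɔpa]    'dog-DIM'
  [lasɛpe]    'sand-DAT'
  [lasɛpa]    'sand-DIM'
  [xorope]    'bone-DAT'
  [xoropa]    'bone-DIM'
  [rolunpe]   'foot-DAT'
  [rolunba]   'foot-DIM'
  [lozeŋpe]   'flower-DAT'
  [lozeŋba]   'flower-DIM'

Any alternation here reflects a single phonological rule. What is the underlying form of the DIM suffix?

/-ba/

The DIM suffix surfaces as [-ba] and [-pa], depending on the final segment of the stem.
The DAT suffix, which begins with [p], is invariant after every stem; so [p] is not altered by any rule here.
The DIM suffix is therefore /-ba/ underlyingly, with post-vocalic devoicing: voiced stops become voiceless after a vowel.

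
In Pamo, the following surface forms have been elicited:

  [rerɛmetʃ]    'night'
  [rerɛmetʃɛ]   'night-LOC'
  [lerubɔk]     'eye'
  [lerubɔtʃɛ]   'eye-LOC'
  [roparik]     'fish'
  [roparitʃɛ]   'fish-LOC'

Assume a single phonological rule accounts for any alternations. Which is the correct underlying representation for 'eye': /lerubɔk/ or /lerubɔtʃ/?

/lerubɔk/

In [lerubɔk] and [lerubɔtʃɛ] the final segment of 'eye' alternates: [k] ~ [tʃ].
But 'night' keeps [tʃ] in both environments ([rerɛmetʃ], [rerɛmetʃɛ]), so there is no rule changing /tʃ/ to [k] in isolation.
The underlying segment must be /k/; /k/ becomes palato-alveolar [tʃ] before a front vowel, yielding [tʃ] there.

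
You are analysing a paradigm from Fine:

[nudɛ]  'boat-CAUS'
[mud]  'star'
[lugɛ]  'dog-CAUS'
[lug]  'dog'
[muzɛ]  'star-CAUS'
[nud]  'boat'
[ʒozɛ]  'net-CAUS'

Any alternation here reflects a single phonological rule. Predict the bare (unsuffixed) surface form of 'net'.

'star' shows [d] ~ [z] at the end of the stem ([mud] vs [muzɛ]).
Compare 'boat', with invariant [d] in [nud] and [nudɛ]: an analysis with underlying /d/ and a rule producing [z] before the CAUS suffix would wrongly predict alternation here too.
So /z/ is underlying, and a rule of word-final hardening — voiced fricatives become stops word-finally — gives [d].
The one attested form of 'net', [ʒozɛ], shows underlying /ʒoz/. Applying the same rule word-finally gives [ʒod].

[ʒod]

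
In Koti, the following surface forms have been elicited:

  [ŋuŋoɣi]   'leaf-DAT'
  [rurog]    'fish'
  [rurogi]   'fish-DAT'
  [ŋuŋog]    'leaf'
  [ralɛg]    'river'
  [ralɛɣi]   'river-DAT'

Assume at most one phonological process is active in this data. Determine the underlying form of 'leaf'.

/ŋuŋoɣ/

'leaf' shows [g] ~ [ɣ] at the end of the stem ([ŋuŋog] vs [ŋuŋoɣi]).
Compare 'fish', with invariant [g] in [rurog] and [rurogi]: an analysis with underlying /g/ and a rule producing [ɣ] before the DAT suffix would wrongly predict alternation here too.
Therefore /ɣ/ is basic and [g] is derived by word-final hardening (voiced fricatives become stops word-finally).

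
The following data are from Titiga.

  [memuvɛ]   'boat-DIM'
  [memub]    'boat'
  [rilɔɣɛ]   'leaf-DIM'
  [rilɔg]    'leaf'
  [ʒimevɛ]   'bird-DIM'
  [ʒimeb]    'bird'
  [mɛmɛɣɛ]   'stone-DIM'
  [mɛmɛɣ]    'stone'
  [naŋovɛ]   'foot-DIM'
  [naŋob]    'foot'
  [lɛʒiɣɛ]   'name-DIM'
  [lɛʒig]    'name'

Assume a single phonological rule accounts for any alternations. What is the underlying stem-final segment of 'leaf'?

In [rilɔɣɛ] and [rilɔg] the final segment of 'leaf' alternates: [ɣ] ~ [g].
The stem 'stone' ([mɛmɛɣɛ], [mɛmɛɣ]) shows [ɣ] unchanged in both environments, so [ɣ] cannot be basic with [g] derived in isolation.
Therefore /g/ is basic and [ɣ] is derived by intervocalic spirantization (voiced stops become fricatives between vowels).

/g/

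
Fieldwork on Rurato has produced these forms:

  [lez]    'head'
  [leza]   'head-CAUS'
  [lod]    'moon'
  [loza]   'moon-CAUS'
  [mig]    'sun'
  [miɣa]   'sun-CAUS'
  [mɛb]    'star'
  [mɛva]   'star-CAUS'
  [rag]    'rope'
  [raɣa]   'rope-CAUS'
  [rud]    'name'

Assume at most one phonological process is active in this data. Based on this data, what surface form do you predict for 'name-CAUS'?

[ruza]

The stem for 'moon' ends in [d] in [lod] but [z] in [loza].
The stem 'head' ([lez], [leza]) shows [z] unchanged in both environments, so [z] cannot be basic with [d] derived in isolation.
Therefore /d/ is basic and [z] is derived by intervocalic spirantization (voiced stops become fricatives between vowels).
The one attested form of 'name', [rud], shows underlying /rud/. Applying the same rule between vowels gives [ruza].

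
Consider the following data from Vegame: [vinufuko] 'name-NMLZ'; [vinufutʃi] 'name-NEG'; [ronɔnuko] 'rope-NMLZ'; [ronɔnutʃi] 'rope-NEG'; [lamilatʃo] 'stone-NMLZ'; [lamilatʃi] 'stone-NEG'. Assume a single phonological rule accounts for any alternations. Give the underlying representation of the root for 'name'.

The root 'name' surfaces as [vinufuko] and [vinufutʃi], with a stem-final [k] ~ [tʃ] alternation.
But 'stone' keeps [tʃ] in both environments ([lamilatʃo], [lamilatʃi]), so there is no rule changing /tʃ/ to [k] before the NMLZ suffix.
The alternation reflects palatalization before a front vowel: /k/ becomes palato-alveolar [tʃ] before a front vowel. /k/ is underlying.

/vinufuk/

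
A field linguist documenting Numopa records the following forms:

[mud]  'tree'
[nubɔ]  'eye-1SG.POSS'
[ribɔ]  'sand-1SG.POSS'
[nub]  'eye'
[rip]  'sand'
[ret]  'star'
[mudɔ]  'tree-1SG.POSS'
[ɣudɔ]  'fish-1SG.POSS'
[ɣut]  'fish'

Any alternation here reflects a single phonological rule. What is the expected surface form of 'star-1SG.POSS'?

The root 'fish' surfaces as [ɣudɔ] and [ɣut], with a stem-final [d] ~ [t] alternation.
But 'tree' keeps [d] in both environments ([mudɔ], [mud]), so there is no rule changing /d/ to [t] in isolation.
So /t/ is underlying, and a rule of intervocalic voicing — voiceless stops become voiced between vowels — gives [d].
The one attested form of 'star', [ret], shows underlying /ret/. Applying the same rule between vowels gives [redɔ].

[redɔ]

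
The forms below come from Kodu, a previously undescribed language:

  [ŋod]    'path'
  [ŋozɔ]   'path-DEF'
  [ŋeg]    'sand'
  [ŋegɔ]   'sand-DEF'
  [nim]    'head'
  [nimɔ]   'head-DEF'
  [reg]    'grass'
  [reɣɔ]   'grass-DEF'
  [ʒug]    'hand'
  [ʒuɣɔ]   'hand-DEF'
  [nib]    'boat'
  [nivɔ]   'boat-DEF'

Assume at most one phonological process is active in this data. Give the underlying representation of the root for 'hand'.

/ʒuɣ/

In [ʒug] and [ʒuɣɔ] the final segment of 'hand' alternates: [g] ~ [ɣ].
If /g/ were underlying and a rule turned it into [ɣ] before the DEF suffix, 'sand' would also alternate; but it has [g] in both [ŋeg] and [ŋegɔ].
The alternation reflects word-final hardening: voiced fricatives become stops word-finally. /ɣ/ is underlying.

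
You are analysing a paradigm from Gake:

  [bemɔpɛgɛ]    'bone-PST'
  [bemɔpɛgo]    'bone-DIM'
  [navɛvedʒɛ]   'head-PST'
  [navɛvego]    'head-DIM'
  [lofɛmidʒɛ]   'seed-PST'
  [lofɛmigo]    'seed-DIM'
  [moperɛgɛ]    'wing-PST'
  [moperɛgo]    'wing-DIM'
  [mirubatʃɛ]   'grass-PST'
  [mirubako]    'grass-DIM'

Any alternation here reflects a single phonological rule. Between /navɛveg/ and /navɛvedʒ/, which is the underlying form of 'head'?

The stem for 'head' ends in [dʒ] in [navɛvedʒɛ] but [g] in [navɛvego].
If /g/ were underlying and a rule turned it into [dʒ] before the PST suffix, 'wing' would also alternate; but it has [g] in both [moperɛgɛ] and [moperɛgo].
The alternation reflects depalatalization: palato-alveolar /tʃ/ and /dʒ/ become [k] and [g] when no front vowel follows. /dʒ/ is underlying.

/navɛvedʒ/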